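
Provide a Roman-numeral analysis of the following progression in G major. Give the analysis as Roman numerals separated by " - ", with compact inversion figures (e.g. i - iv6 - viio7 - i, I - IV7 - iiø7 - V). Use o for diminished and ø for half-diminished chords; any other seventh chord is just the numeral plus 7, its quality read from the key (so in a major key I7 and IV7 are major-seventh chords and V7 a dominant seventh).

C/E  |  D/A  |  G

C/E: major triad on C = scale degree 4 → IV6.
D/A: root D is the dominant; major triad there is V64.
G: major triad on G = scale degree 1 → I.

IV6 - V64 - I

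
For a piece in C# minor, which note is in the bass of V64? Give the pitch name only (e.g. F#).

V in C# minor has root G#; the chord is G#-B#-D#.
The figure 64 means second inversion — the fifth is in the bass.

D#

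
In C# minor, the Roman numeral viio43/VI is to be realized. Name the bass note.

The applied chord viio43/VI is rooted on G#: G#-B-D-F.
The figure 43 means second inversion — the fifth is in the bass.

D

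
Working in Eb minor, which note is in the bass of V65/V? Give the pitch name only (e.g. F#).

A

The applied chord V65/V is rooted on F: F-A-C-Eb.
The figure 65 means first inversion — the third is in the bass.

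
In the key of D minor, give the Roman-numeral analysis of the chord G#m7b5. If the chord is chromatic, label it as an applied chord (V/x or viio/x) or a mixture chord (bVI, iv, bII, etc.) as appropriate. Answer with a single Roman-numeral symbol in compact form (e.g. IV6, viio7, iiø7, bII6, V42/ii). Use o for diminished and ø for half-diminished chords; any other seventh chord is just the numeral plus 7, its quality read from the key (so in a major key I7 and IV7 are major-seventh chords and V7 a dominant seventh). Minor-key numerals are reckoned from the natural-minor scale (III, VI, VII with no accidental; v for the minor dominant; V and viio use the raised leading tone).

viiø7/V

Stacked in thirds the chord is G#-B-D-F#: a half-diminished seventh chord on G#.
G# sits a half step below A (V in D minor); a diminished chord there is the applied leading-tone chord of V.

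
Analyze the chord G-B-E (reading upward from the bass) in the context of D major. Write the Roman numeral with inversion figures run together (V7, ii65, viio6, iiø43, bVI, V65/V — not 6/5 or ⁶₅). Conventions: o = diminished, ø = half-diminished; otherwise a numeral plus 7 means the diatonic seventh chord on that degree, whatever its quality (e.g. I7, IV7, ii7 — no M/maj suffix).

ii6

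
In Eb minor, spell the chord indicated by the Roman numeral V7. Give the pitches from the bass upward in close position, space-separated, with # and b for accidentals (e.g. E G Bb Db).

Bb D F Ab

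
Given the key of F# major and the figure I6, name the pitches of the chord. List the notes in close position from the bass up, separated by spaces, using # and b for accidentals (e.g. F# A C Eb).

A# C# F#

The numeral's case and figure indicate a major triad. In F# major its root, scale degree 1, is F#.
Stacking thirds from F# gives F#-A#-C#.
With the 6 figure the chord is in first inversion; from the bass A# upward in close position it reads A#-C#-F#.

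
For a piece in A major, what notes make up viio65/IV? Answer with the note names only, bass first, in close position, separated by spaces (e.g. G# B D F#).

E G Bb C#

The slash marks an applied leading-tone chord: viio of IV. In A major, IV is D, so the leading tone to it is C#, a half step below.
Building a fully diminished seventh chord on C# gives C#-E-G-Bb.
The figured bass 65 indicates first inversion, placing the third (E) in the bass: E-G-Bb-C#.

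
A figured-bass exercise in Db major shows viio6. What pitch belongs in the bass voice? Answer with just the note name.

Eb

viio in Db major has root C; the chord is C-Eb-Gb.
The figure 6 means first inversion — the third is in the bass.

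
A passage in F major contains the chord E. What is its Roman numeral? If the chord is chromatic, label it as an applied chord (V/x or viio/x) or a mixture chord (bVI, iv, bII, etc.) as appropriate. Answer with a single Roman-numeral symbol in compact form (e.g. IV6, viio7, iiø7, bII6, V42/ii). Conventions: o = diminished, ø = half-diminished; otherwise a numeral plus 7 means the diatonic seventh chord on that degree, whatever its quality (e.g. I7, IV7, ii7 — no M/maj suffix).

The pitches E-G#-B form a major triad rooted on E.
E is not a diatonic chord root with this quality in F major, but it lies a perfect fifth above A (iii), so the chord functions as an applied dominant of iii.

V/iii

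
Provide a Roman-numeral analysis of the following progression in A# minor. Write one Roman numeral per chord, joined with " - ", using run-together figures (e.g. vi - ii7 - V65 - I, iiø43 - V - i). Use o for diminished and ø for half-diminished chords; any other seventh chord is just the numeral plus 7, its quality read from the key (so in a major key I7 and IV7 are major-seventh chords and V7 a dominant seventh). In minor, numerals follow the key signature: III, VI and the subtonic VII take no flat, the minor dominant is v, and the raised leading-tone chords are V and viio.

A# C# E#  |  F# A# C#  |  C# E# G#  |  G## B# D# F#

i - VI - III - viio7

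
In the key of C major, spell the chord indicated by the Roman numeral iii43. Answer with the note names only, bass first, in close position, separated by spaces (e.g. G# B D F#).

The numeral's case and figure indicate a minor seventh chord. In C major its root, the third degree, is E.
Stacking thirds from E gives E-G-B-D.
The figured bass 43 indicates second inversion, placing the fifth (B) in the bass: B-D-E-G.

B D E G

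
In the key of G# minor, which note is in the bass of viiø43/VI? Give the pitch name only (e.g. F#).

The applied chord viiø43/VI is rooted on D#: D#-F#-A-C#.
The figure 43 means second inversion — the fifth is in the bass.

A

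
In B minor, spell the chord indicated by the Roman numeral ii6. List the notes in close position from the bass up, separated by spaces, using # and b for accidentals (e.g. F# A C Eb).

ii6 is the minor supertonic, borrowed from the parallel major (the Dorian ii). In B minor that root is C#.
So the chord is C#-E-G#, a minor triad.
The figured bass 6 indicates first inversion, placing the third (E) in the bass: E-G#-C#.

E G# C#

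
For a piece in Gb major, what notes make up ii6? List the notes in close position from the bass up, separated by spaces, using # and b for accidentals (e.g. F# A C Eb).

Cb Eb Ab

In Gb major, the second degree is Ab, and the diatonic chord built there is a minor triad.
Stacking thirds from Ab gives Ab-Cb-Eb.
With the 6 figure the chord is in first inversion; from the bass Cb upward in close position it reads Cb-Eb-Ab.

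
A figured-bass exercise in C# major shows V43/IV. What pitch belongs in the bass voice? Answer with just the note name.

The applied chord V43/IV is rooted on C#: C#-E#-G#-B.
The figure 43 means second inversion — the fifth is in the bass.

G#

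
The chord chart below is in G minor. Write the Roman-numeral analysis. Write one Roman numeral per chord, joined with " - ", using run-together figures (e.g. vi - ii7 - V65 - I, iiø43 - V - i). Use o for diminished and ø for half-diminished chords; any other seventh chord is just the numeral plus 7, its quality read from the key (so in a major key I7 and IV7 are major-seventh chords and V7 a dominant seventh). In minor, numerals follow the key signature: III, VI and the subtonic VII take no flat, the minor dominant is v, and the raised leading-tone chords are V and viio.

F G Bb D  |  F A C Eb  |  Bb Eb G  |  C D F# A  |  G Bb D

i42 - VII7 - VI64 - V42 - i

F-G-Bb-D: minor seventh chord on G = scale degree 1 → i42.
F-A-C-Eb has root F, degree 7 in G minor, so VII7.
Bb-Eb-G has root Eb, degree 6 in G minor, so VI64.
C-D-F#-A has root D, degree 5 in G minor, so V42.
G-Bb-D: root G is the tonic; minor triad there is i.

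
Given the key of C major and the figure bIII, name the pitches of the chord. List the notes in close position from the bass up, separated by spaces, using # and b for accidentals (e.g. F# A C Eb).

bIII is a major triad on the lowered third degree, borrowed from the parallel minor. In C major that root is Eb.
So the chord is Eb-G-Bb.

Eb G Bb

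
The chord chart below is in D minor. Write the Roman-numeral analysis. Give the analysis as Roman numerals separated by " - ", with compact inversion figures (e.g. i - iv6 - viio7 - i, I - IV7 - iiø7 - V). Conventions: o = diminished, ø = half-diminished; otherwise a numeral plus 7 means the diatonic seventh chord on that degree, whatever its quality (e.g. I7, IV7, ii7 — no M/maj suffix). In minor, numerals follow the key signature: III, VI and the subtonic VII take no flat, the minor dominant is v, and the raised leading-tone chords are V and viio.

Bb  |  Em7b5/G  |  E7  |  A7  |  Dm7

VI - iiø65 - V7/V - V7 - i7

Bb: root Bb is the submediant; major triad there is VI.
Em7b5/G: root E is the supertonic; half-diminished seventh chord there is iiø65.
E7: a dominant seventh chord on E, the applied dominant of V → V7/V.
A7: root A is the dominant; dominant seventh chord there is V7.
Dm7: minor seventh chord on D = scale degree 1 → i7.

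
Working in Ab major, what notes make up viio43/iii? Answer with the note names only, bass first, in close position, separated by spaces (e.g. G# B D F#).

F Ab B D

The slash marks an applied leading-tone chord: viio of iii. In Ab major, iii is C, so the leading tone to it is B, a half step below.
Building a fully diminished seventh chord on B gives B-D-F-Ab.
The figured bass 43 indicates second inversion, placing the fifth (F) in the bass: F-Ab-B-D.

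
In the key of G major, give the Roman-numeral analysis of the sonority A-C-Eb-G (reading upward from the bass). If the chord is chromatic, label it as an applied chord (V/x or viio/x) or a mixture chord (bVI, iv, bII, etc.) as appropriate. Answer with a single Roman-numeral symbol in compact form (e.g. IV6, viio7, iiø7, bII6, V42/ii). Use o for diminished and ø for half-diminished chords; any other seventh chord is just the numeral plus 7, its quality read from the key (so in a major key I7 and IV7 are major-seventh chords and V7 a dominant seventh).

iiø7

The pitches A-C-Eb-G form a half-diminished seventh chord rooted on A.
A is the second degree of G major. This is the half-diminished supertonic seventh, borrowed from the parallel minor.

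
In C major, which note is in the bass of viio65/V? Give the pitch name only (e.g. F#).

A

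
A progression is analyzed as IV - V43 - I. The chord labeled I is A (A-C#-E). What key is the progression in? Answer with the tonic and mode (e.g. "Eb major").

A major

The anchor chord is a major triad on A, labeled I.
If A is scale degree 1 and the mode makes that degree carry a major triad, the tonic is A and the mode is major.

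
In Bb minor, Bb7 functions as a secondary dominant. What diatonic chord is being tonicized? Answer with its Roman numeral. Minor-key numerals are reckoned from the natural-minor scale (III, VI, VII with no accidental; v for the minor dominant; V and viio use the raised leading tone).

iv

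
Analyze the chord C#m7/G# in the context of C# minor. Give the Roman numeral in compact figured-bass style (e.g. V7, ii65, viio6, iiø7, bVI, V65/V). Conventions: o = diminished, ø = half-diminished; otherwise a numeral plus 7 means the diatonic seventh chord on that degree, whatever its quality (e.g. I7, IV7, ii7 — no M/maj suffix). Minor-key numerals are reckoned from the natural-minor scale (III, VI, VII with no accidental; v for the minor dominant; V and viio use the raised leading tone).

Stacked in thirds the chord is C#-E-G#-B: a minor seventh chord on C#.
In C# minor, C# is the tonic; the diatonic minor seventh chord there is i7.
With G# in the bass the chord is in second inversion, so the figured bass is 43.

i43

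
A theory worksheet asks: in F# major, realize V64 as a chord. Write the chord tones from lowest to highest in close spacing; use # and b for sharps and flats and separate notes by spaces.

The numeral's case and figure indicate a major triad. In F# major its root, the fifth degree, is C#.
Stacking thirds from C# gives C#-E#-G#.
With the 64 figure the chord is in second inversion; from the bass G# upward in close position it reads G#-C#-E#.

G# C# E#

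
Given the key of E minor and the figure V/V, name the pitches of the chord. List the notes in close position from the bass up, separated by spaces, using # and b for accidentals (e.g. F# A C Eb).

F# A# C#

The slash means an applied dominant: we want the dominant of V. In E minor, V is B major, and its dominant is built on F#.
Building a major triad on F# gives F#-A#-C#.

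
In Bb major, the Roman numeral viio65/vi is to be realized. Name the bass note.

A

The applied chord viio65/vi is rooted on F#: F#-A-C-Eb.
The figure 65 means first inversion — the third is in the bass.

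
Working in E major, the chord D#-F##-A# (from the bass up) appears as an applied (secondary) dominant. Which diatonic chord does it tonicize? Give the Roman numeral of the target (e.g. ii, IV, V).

The chord is a major triad on D#.
A dominant resolves down a perfect fifth: D# → G#. In E major, G# is scale degree 3, i.e. iii.

iii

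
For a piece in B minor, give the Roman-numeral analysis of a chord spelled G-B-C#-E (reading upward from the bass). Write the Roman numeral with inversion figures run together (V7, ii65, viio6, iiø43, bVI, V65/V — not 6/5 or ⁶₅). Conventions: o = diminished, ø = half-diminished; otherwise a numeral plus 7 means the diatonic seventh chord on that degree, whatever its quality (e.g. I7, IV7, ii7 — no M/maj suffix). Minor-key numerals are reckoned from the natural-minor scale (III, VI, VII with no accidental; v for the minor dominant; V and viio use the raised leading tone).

Stacked in thirds the chord is C#-E-G-B: a half-diminished seventh chord on C#.
In B minor, C# is the supertonic; the diatonic half-diminished seventh chord there is iiø7.
With G in the bass the chord is in second inversion, so the figured bass is 43.

iiø43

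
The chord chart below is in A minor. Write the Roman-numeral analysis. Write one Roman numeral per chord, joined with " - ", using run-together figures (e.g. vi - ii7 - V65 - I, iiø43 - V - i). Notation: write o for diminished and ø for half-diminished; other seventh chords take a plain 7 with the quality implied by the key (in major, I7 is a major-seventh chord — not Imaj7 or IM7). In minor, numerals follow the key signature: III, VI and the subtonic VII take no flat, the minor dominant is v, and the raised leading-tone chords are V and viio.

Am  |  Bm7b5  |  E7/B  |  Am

Am: minor triad on A = scale degree 1 → i.
Bm7b5 has root B, degree 2 in A minor, so iiø7.
E7/B: root E is the dominant; dominant seventh chord there is V43.
Am: root A is the tonic; minor triad there is i.

i - iiø7 - V43 - i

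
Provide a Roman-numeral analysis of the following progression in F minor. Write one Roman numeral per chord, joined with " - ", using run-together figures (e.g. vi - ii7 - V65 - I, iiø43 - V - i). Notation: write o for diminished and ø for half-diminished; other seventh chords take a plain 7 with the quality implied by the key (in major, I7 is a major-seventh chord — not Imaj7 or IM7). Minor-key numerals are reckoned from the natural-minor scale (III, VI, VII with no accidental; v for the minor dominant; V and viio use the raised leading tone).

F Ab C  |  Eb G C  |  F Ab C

F-Ab-C: root F is the tonic; minor triad there is i.
Eb-G-C: minor triad on C = scale degree 5 → v6.
F-Ab-C: minor triad on F = scale degree 1 → i.

i - v6 - i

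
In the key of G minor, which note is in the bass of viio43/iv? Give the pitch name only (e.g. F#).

The applied chord viio43/iv is rooted on B: B-D-F-Ab.
The figure 43 means second inversion — the fifth is in the bass.

F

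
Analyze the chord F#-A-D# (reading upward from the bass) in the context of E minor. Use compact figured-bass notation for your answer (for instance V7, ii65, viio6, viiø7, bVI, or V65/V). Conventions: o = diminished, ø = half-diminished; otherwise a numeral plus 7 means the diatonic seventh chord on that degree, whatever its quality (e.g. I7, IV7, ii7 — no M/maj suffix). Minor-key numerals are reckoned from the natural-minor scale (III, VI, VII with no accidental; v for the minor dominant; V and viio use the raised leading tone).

viio6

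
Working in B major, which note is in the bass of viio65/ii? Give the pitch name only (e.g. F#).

D#

The applied chord viio65/ii is rooted on B#: B#-D#-F#-A.
The figure 65 means first inversion — the third is in the bass.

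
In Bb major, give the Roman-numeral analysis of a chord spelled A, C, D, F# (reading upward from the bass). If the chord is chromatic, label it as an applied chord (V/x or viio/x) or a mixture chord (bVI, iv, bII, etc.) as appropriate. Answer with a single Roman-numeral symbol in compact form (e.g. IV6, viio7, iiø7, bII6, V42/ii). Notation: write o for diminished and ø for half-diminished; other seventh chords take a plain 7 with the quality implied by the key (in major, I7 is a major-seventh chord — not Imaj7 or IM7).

The pitches D-F#-A-C form a dominant seventh chord rooted on D.
D is not a diatonic chord root with this quality in Bb major, but it lies a perfect fifth above G (vi), so the chord functions as an applied dominant of vi.
With A in the bass the chord is in second inversion, so the figured bass is 43.

V43/vi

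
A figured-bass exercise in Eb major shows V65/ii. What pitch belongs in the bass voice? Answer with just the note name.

E

The applied chord V65/ii is rooted on C: C-E-G-Bb.
The figure 65 means first inversion — the third is in the bass.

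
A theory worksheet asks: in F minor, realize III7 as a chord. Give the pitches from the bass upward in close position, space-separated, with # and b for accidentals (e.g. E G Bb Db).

Ab C Eb G

In F minor, scale degree 3 is Ab, and the diatonic chord built there is a major seventh chord.
That chord is spelled Ab-C-Eb-G.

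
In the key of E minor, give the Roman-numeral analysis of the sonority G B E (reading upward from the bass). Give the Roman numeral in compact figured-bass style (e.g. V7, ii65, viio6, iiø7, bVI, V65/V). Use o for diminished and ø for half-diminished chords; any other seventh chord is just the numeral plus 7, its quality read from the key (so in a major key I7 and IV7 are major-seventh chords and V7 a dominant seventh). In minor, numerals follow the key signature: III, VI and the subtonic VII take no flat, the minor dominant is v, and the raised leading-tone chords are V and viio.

i6

Stacked in thirds the chord is E-G-B: a minor triad on E.
E is scale degree 1 in E minor, and a minor triad on that degree is written i.
With G in the bass the chord is in first inversion, so the figured bass is 6.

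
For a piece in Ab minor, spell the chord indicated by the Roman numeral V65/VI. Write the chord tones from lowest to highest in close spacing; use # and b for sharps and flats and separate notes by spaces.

V65/VI is a secondary dominant — the dominant seventh of VI. VI in Ab minor is Fb, so the applied chord's root is Cb, a perfect fifth above.
Building a dominant seventh chord on Cb gives Cb-Eb-Gb-Bbb.
The figured bass 65 indicates first inversion, placing the third (Eb) in the bass: Eb-Gb-Bbb-Cb.

Eb Gb Bbb Cb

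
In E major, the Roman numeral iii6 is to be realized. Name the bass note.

B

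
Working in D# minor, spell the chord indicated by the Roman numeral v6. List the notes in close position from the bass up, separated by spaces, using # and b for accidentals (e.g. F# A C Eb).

C# E# A#

The numeral's case and figure indicate a minor triad. In D# minor its root, the fifth degree, is A#.
Stacking thirds from A# gives A#-C#-E#.
With the 6 figure the chord is in first inversion; from the bass C# upward in close position it reads C#-E#-A#.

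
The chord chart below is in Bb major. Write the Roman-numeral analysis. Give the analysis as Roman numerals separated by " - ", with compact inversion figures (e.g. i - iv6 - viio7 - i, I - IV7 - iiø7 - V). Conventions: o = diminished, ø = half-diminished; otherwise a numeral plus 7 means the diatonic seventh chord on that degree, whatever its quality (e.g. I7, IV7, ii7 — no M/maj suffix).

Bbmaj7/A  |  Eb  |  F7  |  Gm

I42 - IV - V7 - vi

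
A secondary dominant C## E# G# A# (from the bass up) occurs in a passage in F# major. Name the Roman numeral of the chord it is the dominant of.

vi

The chord is a dominant seventh chord on A#.
A dominant resolves down a perfect fifth: A# → D#. In F# major, D# is scale degree 6, i.e. vi.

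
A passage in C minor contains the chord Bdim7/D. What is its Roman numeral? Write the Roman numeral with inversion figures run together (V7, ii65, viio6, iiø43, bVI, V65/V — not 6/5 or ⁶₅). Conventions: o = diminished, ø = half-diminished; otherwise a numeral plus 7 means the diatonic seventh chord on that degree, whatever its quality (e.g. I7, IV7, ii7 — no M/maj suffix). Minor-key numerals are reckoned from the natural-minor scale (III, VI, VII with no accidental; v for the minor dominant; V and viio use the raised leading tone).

Stacked in thirds the chord is B-D-F-Ab: a fully diminished seventh chord on B.
In C minor, B is the leading tone; the diatonic fully diminished seventh chord there is viio7.
With D in the bass the chord is in first inversion, so the figured bass is 65.

viio65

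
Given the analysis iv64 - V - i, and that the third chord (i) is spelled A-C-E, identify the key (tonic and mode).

i is given as A-C-E — a minor triad with root A.
If A is scale degree 1 and the mode makes that degree carry a minor triad, the tonic is A and the mode is minor.

A minor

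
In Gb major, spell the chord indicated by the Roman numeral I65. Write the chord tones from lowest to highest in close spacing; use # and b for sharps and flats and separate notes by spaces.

In Gb major, the tonic is Gb, and the diatonic chord built there is a major seventh chord.
That chord is spelled Gb-Bb-Db-F.
The figured bass 65 indicates first inversion, placing the third (Bb) in the bass: Bb-Db-F-Gb.

Bb Db F Gb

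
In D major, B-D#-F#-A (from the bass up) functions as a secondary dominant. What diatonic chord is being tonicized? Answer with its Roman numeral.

ii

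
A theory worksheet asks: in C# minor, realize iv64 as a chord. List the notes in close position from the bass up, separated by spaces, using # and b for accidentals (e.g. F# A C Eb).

The numeral's case and figure indicate a minor triad. In C# minor its root, scale degree 4, is F#.
Stacking thirds from F# gives F#-A-C#.
The figured bass 64 indicates second inversion, placing the fifth (C#) in the bass: C#-F#-A.

C# F# A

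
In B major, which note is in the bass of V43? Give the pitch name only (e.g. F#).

V in B major has root F#; the chord is F#-A#-C#-E.
The figure 43 means second inversion — the fifth is in the bass.

C#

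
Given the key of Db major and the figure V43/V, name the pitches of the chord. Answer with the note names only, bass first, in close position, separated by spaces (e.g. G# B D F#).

Bb Db Eb G

V43/V is a secondary dominant — the dominant seventh of V. V in Db major is Ab, so the applied chord's root is Eb, a perfect fifth above.
Building a dominant seventh chord on Eb gives Eb-G-Bb-Db.
The figured bass 43 indicates second inversion, placing the fifth (Bb) in the bass: Bb-Db-Eb-G.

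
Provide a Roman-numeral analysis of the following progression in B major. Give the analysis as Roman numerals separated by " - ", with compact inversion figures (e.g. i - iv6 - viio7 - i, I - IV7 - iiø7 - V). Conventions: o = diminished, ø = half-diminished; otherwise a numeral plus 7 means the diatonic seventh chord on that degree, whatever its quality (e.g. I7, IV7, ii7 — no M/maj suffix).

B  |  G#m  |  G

I - vi - bVI

B: root B is the tonic; major triad there is I.
G#m has root G#, degree 6 in B major, so vi.
G: major triad on G — chromatic; bVI (borrowed from the parallel minor).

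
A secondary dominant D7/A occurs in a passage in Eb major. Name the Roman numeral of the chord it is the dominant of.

iii

The chord is a dominant seventh chord on D.
A dominant resolves down a perfect fifth: D → G. In Eb major, G is scale degree 3, i.e. iii.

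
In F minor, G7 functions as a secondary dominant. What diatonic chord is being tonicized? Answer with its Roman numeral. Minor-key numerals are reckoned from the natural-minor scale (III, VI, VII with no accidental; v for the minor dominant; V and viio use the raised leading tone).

V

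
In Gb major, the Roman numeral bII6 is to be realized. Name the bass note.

bII in Gb major has root Abb; the chord is Abb-Cb-Ebb.
The figure 6 means first inversion — the third is in the bass.

Cb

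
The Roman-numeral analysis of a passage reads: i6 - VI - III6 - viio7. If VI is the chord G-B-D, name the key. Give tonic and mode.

B minor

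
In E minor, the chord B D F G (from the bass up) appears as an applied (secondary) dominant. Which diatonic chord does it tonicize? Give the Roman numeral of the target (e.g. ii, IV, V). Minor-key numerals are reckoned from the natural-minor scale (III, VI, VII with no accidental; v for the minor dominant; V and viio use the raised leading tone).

VI

The chord is a dominant seventh chord on G.
A dominant resolves down a perfect fifth: G → C. In E minor, C is scale degree 6, i.e. VI.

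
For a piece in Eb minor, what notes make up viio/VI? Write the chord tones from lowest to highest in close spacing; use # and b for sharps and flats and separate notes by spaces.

The slash marks an applied leading-tone chord: viio of VI. In Eb minor, VI is Cb, so the leading tone to it is Bb, a half step below.
Building a diminished triad on Bb gives Bb-Db-Fb.

Bb Db Fb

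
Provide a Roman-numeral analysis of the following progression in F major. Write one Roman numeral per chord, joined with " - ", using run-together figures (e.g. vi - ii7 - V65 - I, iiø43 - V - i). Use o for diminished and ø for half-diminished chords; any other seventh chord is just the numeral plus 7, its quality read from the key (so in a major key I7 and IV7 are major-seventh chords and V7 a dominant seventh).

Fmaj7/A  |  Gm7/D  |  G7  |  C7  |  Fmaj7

Fmaj7/A has root F, degree 1 in F major, so I65.
Gm7/D: minor seventh chord on G = scale degree 2 → ii43.
G7: a dominant seventh chord on G, the applied dominant of V → V7/V.
C7 has root C, degree 5 in F major, so V7.
Fmaj7: major seventh chord on F = scale degree 1 → I7.

I65 - ii43 - V7/V - V7 - I7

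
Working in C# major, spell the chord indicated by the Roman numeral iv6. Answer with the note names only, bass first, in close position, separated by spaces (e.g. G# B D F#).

A C# F#

Scale degree 4 in C# major is F#; here the chord built on it is altered to a minor triad. iv6 is the minor subdominant, borrowed from the parallel minor.
So the chord is F#-A-C#, a minor triad.
The figured bass 6 indicates first inversion, placing the third (A) in the bass: A-C#-F#.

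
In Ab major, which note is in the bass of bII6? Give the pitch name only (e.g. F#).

Db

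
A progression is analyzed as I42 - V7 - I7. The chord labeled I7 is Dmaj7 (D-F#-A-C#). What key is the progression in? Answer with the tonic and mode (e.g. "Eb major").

D major

I7 is given as D-F#-A-C# — a major seventh chord with root D.
If D is scale degree 1 and the mode makes that degree carry a major seventh chord, the tonic is D and the mode is major.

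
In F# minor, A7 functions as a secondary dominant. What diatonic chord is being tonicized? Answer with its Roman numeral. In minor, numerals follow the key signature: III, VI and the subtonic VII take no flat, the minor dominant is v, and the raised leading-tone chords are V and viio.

The chord is a dominant seventh chord on A.
A dominant resolves down a perfect fifth: A → D. In F# minor, D is scale degree 6, i.e. VI.

VI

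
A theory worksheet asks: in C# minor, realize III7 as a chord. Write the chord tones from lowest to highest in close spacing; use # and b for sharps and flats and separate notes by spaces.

E G# B D#

In C# minor, scale degree 3 is E, and the diatonic chord built there is a major seventh chord.
That chord is spelled E-G#-B-D#.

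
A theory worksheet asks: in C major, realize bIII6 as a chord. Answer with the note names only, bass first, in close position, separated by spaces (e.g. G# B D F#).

Scale degree 3 in C major is E; lowering it a half step gives Eb. bIII6 is a major triad on the lowered third degree, borrowed from the parallel minor.
So the chord is Eb-G-Bb, a major triad.
With the 6 figure the chord is in first inversion; from the bass G upward in close position it reads G-Bb-Eb.

G Bb Eb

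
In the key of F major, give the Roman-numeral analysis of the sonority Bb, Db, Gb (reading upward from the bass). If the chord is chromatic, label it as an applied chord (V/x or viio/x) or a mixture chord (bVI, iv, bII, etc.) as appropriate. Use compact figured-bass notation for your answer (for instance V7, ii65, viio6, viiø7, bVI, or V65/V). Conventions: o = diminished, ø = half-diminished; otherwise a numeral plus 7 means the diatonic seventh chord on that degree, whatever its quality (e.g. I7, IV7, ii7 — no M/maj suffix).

bII6

The pitches Gb-Bb-Db form a major triad rooted on Gb.
Gb is the lowered second degree of F major (diatonic 2 would be G). This is the Neapolitan sixth — a major triad on the lowered second degree, here in its customary first inversion.
With Bb in the bass the chord is in first inversion, so the figured bass is 6.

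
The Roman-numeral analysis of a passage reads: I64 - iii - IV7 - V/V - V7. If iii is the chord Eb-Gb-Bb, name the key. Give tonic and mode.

Cb major

The anchor chord is a minor triad on Eb, labeled iii.
Counting down 2 scale steps from Eb places the tonic on Cb; a minor triad on degree 3 is diatonic only in major.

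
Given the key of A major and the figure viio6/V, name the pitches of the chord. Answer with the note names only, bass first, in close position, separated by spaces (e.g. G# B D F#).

F# A D#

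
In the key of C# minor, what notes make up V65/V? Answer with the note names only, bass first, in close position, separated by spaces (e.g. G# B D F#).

F## A# C# D#

The slash means an applied dominant: we want the dominant of V. In C# minor, V is G# major, and its dominant is built on D#.
Building a dominant seventh chord on D# gives D#-F##-A#-C#.
The figured bass 65 indicates first inversion, placing the third (F##) in the bass: F##-A#-C#-D#.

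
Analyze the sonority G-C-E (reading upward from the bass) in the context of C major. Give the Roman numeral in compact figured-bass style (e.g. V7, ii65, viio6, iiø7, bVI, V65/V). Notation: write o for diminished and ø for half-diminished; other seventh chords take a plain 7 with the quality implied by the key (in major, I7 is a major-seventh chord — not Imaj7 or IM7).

The pitches C-E-G form a major triad rooted on C.
In C major, C is the tonic; the diatonic major triad there is I.
With G in the bass the chord is in second inversion, so the figured bass is 64.

I64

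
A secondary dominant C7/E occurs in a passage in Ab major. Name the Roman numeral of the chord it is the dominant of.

vi

The chord is a dominant seventh chord on C.
A dominant resolves down a perfect fifth: C → F. In Ab major, F is scale degree 6, i.e. vi.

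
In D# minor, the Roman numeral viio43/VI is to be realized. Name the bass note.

E

The applied chord viio43/VI is rooted on A#: A#-C#-E-G.
The figure 43 means second inversion — the fifth is in the bass.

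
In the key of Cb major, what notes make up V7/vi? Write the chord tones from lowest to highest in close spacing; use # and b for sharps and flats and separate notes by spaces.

Eb G Bb Db

V7/vi is a secondary dominant — the dominant seventh of vi. vi in Cb major is Ab, so the applied chord's root is Eb, a perfect fifth above.
Building a dominant seventh chord on Eb gives Eb-G-Bb-Db.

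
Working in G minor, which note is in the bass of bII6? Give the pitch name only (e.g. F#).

bII in G minor has root Ab; the chord is Ab-C-Eb.
The figure 6 means first inversion — the third is in the bass.

C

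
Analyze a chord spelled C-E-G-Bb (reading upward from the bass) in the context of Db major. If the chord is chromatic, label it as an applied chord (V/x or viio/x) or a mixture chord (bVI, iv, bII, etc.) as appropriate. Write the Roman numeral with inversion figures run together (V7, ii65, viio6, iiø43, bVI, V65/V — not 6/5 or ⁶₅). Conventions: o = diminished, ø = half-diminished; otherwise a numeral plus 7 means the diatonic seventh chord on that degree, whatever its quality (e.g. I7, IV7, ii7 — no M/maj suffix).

V7/iii

The pitches C-E-G-Bb form a dominant seventh chord rooted on C.
C is not a diatonic chord root with this quality in Db major, but it lies a perfect fifth above F (iii), so the chord functions as an applied dominant of iii.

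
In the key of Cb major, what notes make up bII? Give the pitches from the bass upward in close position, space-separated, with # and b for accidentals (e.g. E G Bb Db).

Dbb Fb Abb

Scale degree 2 in Cb major is Db; lowering it a half step gives Dbb. bII is the Neapolitan chord — a major triad on the lowered second degree.
So the chord is Dbb-Fb-Abb.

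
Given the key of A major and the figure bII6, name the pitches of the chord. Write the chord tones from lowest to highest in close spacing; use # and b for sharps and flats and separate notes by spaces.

D F Bb

Scale degree 2 in A major is B; lowering it a half step gives Bb. bII6 is the Neapolitan sixth — a major triad on the lowered second degree, here in its customary first inversion.
So the chord is Bb-D-F.
With the 6 figure the chord is in first inversion; from the bass D upward in close position it reads D-F-Bb.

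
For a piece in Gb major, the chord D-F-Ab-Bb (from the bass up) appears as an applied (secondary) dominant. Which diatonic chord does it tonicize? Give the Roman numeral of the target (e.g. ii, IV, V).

vi

The chord is a dominant seventh chord on Bb.
A dominant resolves down a perfect fifth: Bb → Eb. In Gb major, Eb is scale degree 6, i.e. vi.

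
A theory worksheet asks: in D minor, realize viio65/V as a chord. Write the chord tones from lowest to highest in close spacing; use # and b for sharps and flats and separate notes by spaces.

B D F G#

viio65/V is a secondary leading-tone chord. The target V is A in D minor; the applied chord is rooted a semitone below, on G#.
Building a fully diminished seventh chord on G# gives G#-B-D-F.
With the 65 figure the chord is in first inversion; from the bass B upward in close position it reads B-D-F-G#.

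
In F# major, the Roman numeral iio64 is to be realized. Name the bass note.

D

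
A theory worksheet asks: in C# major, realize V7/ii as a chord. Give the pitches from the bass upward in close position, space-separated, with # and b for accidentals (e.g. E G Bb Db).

The slash means an applied dominant: we want the dominant of ii. In C# major, ii is D# minor, and its dominant is built on A#.
Building a dominant seventh chord on A# gives A#-C##-E#-G#.

A# C## E# G#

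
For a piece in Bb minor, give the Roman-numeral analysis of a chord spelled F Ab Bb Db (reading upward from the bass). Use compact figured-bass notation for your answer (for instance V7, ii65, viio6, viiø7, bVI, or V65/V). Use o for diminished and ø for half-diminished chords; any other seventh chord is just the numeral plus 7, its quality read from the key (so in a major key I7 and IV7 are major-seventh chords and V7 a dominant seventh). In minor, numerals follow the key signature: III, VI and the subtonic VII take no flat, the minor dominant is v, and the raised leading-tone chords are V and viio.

i43

The pitches Bb-Db-F-Ab form a minor seventh chord rooted on Bb.
Bb is scale degree 1 in Bb minor, and a minor seventh chord on that degree is written i7.
With F in the bass the chord is in second inversion, so the figured bass is 43.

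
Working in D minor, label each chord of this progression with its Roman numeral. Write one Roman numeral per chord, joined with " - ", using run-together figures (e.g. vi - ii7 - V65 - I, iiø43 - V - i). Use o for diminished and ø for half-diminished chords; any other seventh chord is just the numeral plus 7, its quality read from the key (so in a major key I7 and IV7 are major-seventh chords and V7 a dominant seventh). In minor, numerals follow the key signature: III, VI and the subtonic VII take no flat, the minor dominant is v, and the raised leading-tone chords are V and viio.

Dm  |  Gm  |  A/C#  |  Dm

i - iv - V6 - i

Dm: root D is the tonic; minor triad there is i.
Gm: root G is the subdominant; minor triad there is iv.
A/C# has root A, degree 5 in D minor, so V6.
Dm has root D, degree 1 in D minor, so i.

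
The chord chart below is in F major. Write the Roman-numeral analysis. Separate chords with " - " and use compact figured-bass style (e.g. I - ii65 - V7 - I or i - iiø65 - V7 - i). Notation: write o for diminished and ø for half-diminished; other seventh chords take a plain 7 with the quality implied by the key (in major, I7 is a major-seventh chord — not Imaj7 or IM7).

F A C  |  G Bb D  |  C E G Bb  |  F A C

I - ii - V7 - I

F-A-C: major triad on F = scale degree 1 → I.
G-Bb-D has root G, degree 2 in F major, so ii.
C-E-G-Bb has root C, degree 5 in F major, so V7.
F-A-C has root F, degree 1 in F major, so I.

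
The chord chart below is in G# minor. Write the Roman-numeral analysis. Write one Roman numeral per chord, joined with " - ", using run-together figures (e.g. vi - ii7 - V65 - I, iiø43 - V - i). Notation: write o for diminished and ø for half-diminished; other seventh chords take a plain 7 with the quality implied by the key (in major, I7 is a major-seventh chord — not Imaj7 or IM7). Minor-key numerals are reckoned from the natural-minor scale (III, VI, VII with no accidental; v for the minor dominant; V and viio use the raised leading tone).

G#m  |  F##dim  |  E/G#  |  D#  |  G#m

G#m: minor triad on G# = scale degree 1 → i.
F##dim: root F## is the leading tone; diminished triad there is viio.
E/G#: major triad on E = scale degree 6 → VI6.
D#: root D# is the dominant; major triad there is V.
G#m has root G#, degree 1 in G# minor, so i.

i - viio - VI6 - V - i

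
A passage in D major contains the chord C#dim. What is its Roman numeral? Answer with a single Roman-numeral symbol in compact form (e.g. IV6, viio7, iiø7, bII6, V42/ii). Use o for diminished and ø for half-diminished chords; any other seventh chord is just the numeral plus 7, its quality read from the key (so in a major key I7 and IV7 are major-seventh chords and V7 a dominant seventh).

Stacked in thirds the chord is C#-E-G: a diminished triad on C#.
In D major, C# is the leading tone; the diatonic diminished triad there is viio.

viio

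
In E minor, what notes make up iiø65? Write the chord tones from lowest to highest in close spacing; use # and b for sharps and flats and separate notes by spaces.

A C E F#

In E minor, the second degree is F#, and the diatonic chord built there is a half-diminished seventh chord.
Stacking thirds from F# gives F#-A-C-E.
The figured bass 65 indicates first inversion, placing the third (A) in the bass: A-C-E-F#.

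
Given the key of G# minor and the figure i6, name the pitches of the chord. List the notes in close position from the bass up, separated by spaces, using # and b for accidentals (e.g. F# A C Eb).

The numeral's case and figure indicate a minor triad. In G# minor its root, the first degree, is G#.
That chord is spelled G#-B-D#.
With the 6 figure the chord is in first inversion; from the bass B upward in close position it reads B-D#-G#.

B D# G#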